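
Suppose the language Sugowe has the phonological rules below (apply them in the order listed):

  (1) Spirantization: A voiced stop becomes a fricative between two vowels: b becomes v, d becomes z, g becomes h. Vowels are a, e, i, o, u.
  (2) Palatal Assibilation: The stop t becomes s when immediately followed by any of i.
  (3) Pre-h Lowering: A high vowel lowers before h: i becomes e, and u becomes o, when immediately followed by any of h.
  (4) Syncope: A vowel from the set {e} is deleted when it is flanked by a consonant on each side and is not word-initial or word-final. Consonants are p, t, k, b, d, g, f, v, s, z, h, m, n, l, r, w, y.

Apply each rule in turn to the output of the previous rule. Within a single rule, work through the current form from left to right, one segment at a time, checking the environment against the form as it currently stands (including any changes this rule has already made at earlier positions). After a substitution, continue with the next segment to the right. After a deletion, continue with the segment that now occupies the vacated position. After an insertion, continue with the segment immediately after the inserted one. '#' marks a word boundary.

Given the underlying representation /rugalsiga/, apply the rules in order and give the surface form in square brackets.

(1) Spirantization: [rugalsiga] → [ruhalsiha]
(2) Palatal Assibilation: no change — [ruhalsiha]
(3) Pre-h Lowering: [ruhalsiha] → [rohalseha]
(4) Syncope: [rohalseha] → [rohalsha]

[rohalsha]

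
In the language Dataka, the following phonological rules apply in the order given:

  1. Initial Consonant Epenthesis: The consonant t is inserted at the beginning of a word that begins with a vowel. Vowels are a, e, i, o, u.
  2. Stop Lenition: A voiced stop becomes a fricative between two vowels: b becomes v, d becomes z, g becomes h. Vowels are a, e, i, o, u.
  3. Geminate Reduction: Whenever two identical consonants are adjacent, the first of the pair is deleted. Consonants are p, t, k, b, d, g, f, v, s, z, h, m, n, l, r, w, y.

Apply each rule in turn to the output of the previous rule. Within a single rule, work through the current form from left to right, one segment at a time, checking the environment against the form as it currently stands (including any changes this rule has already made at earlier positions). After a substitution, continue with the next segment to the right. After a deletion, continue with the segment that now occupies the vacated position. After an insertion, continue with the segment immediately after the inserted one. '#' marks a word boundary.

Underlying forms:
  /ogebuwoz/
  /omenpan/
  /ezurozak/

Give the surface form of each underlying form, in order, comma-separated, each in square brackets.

/ogebuwoz/:
  1 Initial Consonant Epenthesis: [ogebuwoz] → [togebuwoz]
  2 Stop Lenition: [togebuwoz] → [tohevuwoz]
  3 Geminate Reduction: no change — [tohevuwoz]
/omenpan/:
  1 Initial Consonant Epenthesis: [omenpan] → [tomenpan]
  2 Stop Lenition: no change — [tomenpan]
  3 Geminate Reduction: no change — [tomenpan]
/ezurozak/:
  1 Initial Consonant Epenthesis: [ezurozak] → [tezurozak]
  2 Stop Lenition: no change — [tezurozak]
  3 Geminate Reduction: no change — [tezurozak]

[tohevuwoz], [tomenpan], [tezurozak]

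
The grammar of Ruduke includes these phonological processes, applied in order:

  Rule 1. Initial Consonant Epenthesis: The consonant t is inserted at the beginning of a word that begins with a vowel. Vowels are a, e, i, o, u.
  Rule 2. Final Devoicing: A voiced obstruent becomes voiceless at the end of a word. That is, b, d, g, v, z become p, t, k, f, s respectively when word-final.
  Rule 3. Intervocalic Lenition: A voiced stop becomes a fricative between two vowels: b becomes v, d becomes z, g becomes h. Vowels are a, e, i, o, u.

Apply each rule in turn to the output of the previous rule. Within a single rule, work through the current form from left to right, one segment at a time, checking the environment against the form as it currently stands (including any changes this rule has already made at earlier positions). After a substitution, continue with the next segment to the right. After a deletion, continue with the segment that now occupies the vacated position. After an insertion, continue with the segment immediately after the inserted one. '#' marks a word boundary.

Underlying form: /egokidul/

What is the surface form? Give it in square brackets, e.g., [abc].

[tehokizul]

Rule 1 Initial Consonant Epenthesis: [egokidul] → [tegokidul]
Rule 2 Final Devoicing: no change — [tegokidul]
Rule 3 Intervocalic Lenition: [tegokidul] → [tehokizul]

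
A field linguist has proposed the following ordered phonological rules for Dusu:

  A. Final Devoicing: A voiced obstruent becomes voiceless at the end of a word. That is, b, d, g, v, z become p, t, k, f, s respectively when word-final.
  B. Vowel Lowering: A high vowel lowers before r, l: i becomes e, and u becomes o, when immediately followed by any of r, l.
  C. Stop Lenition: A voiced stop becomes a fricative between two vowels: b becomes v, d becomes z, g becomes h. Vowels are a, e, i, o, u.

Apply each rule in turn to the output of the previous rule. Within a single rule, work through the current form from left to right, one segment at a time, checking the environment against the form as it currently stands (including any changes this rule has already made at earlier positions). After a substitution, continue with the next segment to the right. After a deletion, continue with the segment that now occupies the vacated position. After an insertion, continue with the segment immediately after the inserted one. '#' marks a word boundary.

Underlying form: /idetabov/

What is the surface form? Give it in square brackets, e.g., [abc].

[izetavof]

A Final Devoicing: [idetabov] → [idetabof]
B Vowel Lowering: no change — [idetabof]
C Stop Lenition: [idetabof] → [izetavof]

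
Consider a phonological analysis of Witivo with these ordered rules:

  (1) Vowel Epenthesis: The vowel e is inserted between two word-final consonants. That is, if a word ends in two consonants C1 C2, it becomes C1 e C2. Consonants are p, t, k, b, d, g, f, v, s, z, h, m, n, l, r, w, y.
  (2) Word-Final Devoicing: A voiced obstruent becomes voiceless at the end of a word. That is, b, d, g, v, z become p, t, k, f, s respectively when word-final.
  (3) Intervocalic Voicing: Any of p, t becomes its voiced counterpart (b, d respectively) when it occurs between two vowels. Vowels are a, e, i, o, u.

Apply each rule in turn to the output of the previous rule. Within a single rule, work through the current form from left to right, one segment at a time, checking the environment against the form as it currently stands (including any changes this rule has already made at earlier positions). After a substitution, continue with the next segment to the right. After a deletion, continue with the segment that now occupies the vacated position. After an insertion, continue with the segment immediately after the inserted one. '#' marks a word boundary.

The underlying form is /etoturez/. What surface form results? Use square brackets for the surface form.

(1) Vowel Epenthesis: no change — [etoturez]
(2) Word-Final Devoicing: [etoturez] → [etotures]
(3) Intervocalic Voicing: [etotures] → [edodures]

[edodures]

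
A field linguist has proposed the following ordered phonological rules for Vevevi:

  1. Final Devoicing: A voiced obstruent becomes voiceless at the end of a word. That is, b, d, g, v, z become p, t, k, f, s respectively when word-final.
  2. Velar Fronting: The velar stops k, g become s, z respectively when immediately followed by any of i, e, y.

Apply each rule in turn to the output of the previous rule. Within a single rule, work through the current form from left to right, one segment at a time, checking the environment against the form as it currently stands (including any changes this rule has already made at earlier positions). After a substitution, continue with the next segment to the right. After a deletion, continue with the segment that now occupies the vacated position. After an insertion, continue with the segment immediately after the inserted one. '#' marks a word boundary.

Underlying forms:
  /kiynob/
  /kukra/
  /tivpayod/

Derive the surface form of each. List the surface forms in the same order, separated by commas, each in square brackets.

[siynop], [kukra], [tivpayot]

/kiynob/:
  1 Final Devoicing: [kiynob] → [kiynop]
  2 Velar Fronting: [kiynop] → [siynop]
/kukra/:
  1 Final Devoicing: no change — [kukra]
  2 Velar Fronting: no change — [kukra]
/tivpayod/:
  1 Final Devoicing: [tivpayod] → [tivpayot]
  2 Velar Fronting: no change — [tivpayot]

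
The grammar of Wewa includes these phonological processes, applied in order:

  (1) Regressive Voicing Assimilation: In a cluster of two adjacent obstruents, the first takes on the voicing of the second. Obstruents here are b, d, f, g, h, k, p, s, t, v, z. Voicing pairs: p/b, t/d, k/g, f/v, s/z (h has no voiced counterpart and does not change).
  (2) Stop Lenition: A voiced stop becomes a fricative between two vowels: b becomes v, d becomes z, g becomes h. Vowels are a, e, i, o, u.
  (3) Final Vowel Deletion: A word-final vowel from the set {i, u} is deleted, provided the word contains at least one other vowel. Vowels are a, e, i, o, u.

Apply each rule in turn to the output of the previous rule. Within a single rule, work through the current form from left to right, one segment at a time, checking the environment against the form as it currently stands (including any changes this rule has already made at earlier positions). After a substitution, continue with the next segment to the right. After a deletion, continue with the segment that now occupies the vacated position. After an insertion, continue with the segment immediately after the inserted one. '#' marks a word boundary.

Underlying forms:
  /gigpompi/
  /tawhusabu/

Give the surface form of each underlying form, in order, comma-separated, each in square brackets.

/gigpompi/:
  (1) Regressive Voicing Assimilation: [gigpompi] → [gikpompi]
  (2) Stop Lenition: no change — [gikpompi]
  (3) Final Vowel Deletion: [gikpompi] → [gikpomp]
/tawhusabu/:
  (1) Regressive Voicing Assimilation: no change — [tawhusabu]
  (2) Stop Lenition: [tawhusabu] → [tawhusavu]
  (3) Final Vowel Deletion: [tawhusavu] → [tawhusav]

[gikpomp], [tawhusav]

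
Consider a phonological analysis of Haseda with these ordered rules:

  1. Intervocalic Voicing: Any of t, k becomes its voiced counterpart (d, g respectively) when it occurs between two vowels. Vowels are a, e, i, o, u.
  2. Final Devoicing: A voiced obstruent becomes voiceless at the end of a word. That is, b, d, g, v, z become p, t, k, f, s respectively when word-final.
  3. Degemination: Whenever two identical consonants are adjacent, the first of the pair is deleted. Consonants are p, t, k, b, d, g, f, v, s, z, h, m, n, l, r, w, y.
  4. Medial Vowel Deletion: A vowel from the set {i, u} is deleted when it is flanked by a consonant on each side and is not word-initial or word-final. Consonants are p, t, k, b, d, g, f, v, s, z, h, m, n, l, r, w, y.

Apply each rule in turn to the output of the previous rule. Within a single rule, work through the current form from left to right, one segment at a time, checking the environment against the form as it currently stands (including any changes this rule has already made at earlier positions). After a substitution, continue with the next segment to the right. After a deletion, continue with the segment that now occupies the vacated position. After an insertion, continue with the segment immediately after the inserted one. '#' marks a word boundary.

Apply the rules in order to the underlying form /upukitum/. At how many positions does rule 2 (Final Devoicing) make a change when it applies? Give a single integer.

0

1 Intervocalic Voicing: [upukitum] → [upugidum]
2 Final Devoicing: no change — [upugidum]
3 Degemination: no change — [upugidum]
4 Medial Vowel Deletion: [upugidum] → [upgdm]
Rule 2 changed 0 position(s).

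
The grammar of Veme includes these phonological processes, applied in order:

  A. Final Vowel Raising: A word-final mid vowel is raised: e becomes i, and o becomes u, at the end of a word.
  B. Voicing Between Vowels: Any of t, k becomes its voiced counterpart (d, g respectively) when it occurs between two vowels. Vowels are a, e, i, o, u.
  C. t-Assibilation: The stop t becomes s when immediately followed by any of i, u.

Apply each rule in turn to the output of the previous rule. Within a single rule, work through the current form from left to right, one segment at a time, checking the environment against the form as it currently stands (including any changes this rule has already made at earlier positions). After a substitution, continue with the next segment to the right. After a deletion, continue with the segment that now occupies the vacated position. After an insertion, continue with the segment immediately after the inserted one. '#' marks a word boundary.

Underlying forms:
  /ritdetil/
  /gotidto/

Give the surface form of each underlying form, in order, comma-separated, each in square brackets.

[ritdedil], [godidsu]

/ritdetil/:
  A Final Vowel Raising: no change — [ritdetil]
  B Voicing Between Vowels: [ritdetil] → [ritdedil]
  C t-Assibilation: no change — [ritdedil]
/gotidto/:
  A Final Vowel Raising: [gotidto] → [gotidtu]
  B Voicing Between Vowels: [gotidtu] → [godidtu]
  C t-Assibilation: [godidtu] → [godidsu]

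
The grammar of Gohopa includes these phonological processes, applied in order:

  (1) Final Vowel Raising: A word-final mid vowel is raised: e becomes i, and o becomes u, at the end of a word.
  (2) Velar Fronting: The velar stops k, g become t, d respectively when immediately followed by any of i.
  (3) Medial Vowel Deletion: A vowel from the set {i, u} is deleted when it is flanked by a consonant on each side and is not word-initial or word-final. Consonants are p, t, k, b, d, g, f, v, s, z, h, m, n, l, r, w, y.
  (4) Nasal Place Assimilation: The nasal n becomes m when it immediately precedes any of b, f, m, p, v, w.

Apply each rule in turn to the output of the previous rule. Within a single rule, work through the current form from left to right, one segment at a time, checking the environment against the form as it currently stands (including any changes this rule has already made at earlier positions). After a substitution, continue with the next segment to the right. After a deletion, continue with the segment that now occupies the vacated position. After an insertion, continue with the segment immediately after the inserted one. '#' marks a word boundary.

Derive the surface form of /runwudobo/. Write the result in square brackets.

[rmwdobu]

(1) Final Vowel Raising: [runwudobo] → [runwudobu]
(2) Velar Fronting: no change — [runwudobu]
(3) Medial Vowel Deletion: [runwudobu] → [rnwdobu]
(4) Nasal Place Assimilation: [rnwdobu] → [rmwdobu]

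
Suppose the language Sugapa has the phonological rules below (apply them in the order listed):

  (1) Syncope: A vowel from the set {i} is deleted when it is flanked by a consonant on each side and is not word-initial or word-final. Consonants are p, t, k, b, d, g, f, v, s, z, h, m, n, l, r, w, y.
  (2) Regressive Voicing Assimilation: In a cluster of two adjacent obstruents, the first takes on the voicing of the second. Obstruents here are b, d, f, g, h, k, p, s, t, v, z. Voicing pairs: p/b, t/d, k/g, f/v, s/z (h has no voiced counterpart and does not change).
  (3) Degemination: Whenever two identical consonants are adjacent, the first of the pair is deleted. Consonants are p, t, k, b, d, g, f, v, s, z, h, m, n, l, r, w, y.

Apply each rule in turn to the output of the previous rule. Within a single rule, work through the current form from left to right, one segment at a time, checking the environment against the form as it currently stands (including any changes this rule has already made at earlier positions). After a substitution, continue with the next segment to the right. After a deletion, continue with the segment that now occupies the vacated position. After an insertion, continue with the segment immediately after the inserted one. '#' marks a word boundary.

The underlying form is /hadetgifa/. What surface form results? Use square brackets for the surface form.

[hadedkfa]

(1) Syncope: [hadetgifa] → [hadetgfa]
(2) Regressive Voicing Assimilation: [hadetgfa] → [hadedkfa]
(3) Degemination: no change — [hadedkfa]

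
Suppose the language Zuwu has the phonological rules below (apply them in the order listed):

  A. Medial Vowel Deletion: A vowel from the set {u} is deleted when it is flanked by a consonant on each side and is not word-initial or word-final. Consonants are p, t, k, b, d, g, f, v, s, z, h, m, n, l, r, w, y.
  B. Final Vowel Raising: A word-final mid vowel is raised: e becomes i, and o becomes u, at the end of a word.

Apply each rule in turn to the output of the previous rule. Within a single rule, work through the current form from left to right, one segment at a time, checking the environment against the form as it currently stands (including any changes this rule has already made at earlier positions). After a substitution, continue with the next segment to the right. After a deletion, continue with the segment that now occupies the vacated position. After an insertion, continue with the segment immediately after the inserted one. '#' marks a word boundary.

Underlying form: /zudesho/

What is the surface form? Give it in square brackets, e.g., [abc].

A Medial Vowel Deletion: [zudesho] → [zdesho]
B Final Vowel Raising: [zdesho] → [zdeshu]

[zdeshu]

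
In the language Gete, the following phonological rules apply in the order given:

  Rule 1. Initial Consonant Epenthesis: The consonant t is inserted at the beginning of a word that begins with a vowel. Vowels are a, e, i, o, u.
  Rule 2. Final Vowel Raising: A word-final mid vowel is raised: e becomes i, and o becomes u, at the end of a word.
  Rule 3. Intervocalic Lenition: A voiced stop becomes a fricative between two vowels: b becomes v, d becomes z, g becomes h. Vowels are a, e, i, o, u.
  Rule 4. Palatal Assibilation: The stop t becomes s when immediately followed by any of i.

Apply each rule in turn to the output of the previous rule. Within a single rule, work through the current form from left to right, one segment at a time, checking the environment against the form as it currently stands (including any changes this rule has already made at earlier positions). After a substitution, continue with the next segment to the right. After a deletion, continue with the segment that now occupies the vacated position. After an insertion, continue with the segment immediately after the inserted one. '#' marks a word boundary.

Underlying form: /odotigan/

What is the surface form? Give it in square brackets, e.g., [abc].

Rule 1 Initial Consonant Epenthesis: [odotigan] → [todotigan]
Rule 2 Final Vowel Raising: no change — [todotigan]
Rule 3 Intervocalic Lenition: [todotigan] → [tozotihan]
Rule 4 Palatal Assibilation: [tozotihan] → [tozosihan]

[tozosihan]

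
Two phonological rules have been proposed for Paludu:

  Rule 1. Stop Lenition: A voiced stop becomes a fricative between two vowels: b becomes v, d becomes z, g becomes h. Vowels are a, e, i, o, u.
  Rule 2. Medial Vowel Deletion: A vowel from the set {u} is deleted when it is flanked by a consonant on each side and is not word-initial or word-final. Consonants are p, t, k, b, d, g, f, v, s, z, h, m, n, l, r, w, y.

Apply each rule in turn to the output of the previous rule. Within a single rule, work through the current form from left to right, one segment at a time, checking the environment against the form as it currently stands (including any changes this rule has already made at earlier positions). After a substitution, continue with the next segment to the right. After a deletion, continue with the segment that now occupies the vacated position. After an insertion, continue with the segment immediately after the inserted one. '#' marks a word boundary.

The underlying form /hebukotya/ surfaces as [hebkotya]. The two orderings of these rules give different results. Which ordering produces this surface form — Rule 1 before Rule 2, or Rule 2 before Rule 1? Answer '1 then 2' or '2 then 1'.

Order 1 then 2:
  1 Stop Lenition: [hebukotya] → [hevukotya]
  2 Medial Vowel Deletion: [hevukotya] → [hevkotya]
  result: [hevkotya]
Order 2 then 1:
  2 Medial Vowel Deletion: [hebukotya] → [hebkotya]
  1 Stop Lenition: no change — [hebkotya]
  result: [hebkotya]

2 then 1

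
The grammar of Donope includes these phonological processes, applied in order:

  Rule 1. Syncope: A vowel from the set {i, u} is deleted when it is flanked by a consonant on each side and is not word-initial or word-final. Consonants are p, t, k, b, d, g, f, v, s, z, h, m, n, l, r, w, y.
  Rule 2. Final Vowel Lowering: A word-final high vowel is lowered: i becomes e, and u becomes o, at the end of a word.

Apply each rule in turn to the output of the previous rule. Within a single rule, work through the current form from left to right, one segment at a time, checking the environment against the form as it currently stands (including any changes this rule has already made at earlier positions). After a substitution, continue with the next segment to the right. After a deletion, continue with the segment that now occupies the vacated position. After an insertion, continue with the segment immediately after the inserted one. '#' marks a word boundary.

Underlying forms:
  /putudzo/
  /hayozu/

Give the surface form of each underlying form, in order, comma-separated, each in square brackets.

/putudzo/:
  Rule 1 Syncope: [putudzo] → [ptdzo]
  Rule 2 Final Vowel Lowering: no change — [ptdzo]
/hayozu/:
  Rule 1 Syncope: no change — [hayozu]
  Rule 2 Final Vowel Lowering: [hayozu] → [hayozo]

[ptdzo], [hayozo]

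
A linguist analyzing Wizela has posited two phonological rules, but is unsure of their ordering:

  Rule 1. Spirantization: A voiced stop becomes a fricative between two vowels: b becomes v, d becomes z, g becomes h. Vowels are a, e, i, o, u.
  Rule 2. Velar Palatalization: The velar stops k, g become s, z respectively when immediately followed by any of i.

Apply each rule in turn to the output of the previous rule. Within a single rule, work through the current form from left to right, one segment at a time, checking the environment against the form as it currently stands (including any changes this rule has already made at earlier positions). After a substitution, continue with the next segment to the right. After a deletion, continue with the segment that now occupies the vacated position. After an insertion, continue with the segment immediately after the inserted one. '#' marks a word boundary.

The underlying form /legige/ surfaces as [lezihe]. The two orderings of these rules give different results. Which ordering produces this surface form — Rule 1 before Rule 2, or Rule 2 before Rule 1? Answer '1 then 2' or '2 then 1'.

2 then 1

Order 1 then 2:
  1 Spirantization: [legige] → [lehihe]
  2 Velar Palatalization: no change — [lehihe]
  result: [lehihe]
Order 2 then 1:
  2 Velar Palatalization: [legige] → [lezige]
  1 Spirantization: [lezige] → [lezihe]
  result: [lezihe]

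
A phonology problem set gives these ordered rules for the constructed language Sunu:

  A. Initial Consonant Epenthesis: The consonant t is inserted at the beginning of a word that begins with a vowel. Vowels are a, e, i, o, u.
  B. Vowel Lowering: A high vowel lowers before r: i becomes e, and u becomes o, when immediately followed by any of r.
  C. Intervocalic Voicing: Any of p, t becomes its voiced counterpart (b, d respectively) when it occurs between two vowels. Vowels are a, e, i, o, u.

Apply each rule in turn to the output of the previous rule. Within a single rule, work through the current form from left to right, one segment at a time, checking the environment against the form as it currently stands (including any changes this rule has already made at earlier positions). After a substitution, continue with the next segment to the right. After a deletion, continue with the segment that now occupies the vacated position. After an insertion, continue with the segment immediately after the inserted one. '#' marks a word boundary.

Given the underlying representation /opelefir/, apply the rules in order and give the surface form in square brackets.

A Initial Consonant Epenthesis: [opelefir] → [topelefir]
B Vowel Lowering: [topelefir] → [topelefer]
C Intervocalic Voicing: [topelefer] → [tobelefer]

[tobelefer]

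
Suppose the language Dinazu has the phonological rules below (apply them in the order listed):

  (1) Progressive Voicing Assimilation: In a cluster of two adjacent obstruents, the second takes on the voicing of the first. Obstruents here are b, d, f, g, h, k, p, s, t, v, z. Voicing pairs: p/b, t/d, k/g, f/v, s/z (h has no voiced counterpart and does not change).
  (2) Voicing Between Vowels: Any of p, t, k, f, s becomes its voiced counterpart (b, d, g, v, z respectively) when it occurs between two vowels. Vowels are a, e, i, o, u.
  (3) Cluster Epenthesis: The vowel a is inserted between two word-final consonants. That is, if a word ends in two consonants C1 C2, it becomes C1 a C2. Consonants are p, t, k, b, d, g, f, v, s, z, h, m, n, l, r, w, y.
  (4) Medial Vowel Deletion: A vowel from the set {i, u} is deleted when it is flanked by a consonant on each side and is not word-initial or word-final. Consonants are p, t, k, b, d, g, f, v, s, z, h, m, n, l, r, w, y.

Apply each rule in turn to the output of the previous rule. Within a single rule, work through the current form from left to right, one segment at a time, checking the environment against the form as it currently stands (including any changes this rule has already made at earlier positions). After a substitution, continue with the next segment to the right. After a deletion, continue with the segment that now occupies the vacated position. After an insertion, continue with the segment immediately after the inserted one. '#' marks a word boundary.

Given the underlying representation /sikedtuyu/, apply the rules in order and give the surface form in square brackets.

(1) Progressive Voicing Assimilation: [sikedtuyu] → [sikedduyu]
(2) Voicing Between Vowels: [sikedduyu] → [sigedduyu]
(3) Cluster Epenthesis: no change — [sigedduyu]
(4) Medial Vowel Deletion: [sigedduyu] → [sgeddyu]

[sgeddyu]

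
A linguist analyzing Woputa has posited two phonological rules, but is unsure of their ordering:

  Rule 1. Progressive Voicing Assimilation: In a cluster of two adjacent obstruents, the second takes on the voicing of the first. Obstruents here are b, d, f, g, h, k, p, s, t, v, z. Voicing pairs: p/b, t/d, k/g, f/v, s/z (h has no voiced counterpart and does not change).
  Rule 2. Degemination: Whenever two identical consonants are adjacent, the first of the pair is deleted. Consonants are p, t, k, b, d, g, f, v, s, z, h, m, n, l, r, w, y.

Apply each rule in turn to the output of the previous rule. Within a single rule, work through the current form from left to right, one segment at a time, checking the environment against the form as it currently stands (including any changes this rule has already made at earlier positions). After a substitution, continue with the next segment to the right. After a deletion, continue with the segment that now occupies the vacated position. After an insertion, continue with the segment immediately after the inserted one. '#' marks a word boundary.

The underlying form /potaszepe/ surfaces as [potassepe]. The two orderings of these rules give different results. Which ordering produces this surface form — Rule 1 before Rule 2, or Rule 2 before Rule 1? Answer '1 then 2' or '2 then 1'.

Order 1 then 2:
  1 Progressive Voicing Assimilation: [potaszepe] → [potassepe]
  2 Degemination: [potassepe] → [potasepe]
  result: [potasepe]
Order 2 then 1:
  2 Degemination: no change — [potaszepe]
  1 Progressive Voicing Assimilation: [potaszepe] → [potassepe]
  result: [potassepe]

2 then 1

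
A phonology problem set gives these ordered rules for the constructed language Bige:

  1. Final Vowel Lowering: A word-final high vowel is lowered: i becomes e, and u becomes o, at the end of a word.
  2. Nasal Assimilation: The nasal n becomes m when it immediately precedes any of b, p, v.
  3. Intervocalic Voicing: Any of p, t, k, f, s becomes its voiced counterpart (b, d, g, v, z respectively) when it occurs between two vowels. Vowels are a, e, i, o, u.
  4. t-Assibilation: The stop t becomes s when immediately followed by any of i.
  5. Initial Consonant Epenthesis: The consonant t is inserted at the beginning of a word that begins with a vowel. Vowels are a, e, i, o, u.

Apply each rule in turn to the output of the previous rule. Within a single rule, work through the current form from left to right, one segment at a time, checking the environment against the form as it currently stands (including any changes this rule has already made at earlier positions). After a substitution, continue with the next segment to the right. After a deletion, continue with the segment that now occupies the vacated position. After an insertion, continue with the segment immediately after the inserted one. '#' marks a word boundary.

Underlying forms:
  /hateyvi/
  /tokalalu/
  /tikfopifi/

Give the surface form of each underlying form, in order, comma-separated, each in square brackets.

[hadeyve], [togalalo], [sikfobive]

/hateyvi/:
  1 Final Vowel Lowering: [hateyvi] → [hateyve]
  2 Nasal Assimilation: no change — [hateyve]
  3 Intervocalic Voicing: [hateyve] → [hadeyve]
  4 t-Assibilation: no change — [hadeyve]
  5 Initial Consonant Epenthesis: no change — [hadeyve]
/tokalalu/:
  1 Final Vowel Lowering: [tokalalu] → [tokalalo]
  2 Nasal Assimilation: no change — [tokalalo]
  3 Intervocalic Voicing: [tokalalo] → [togalalo]
  4 t-Assibilation: no change — [togalalo]
  5 Initial Consonant Epenthesis: no change — [togalalo]
/tikfopifi/:
  1 Final Vowel Lowering: [tikfopifi] → [tikfopife]
  2 Nasal Assimilation: no change — [tikfopife]
  3 Intervocalic Voicing: [tikfopife] → [tikfobive]
  4 t-Assibilation: [tikfobive] → [sikfobive]
  5 Initial Consonant Epenthesis: no change — [sikfobive]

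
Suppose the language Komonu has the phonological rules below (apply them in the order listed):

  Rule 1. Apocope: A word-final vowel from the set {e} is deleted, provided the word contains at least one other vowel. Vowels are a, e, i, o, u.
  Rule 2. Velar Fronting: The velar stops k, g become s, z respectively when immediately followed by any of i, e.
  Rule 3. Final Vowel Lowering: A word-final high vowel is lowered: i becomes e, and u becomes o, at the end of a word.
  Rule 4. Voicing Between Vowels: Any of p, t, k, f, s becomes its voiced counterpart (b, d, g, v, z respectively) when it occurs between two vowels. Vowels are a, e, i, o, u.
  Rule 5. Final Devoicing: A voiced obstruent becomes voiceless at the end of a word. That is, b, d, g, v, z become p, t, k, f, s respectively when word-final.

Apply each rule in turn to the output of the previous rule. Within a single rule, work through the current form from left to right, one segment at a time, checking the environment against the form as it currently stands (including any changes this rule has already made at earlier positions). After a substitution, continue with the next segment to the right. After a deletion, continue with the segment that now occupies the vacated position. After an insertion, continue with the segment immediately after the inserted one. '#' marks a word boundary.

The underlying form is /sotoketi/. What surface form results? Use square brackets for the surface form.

[sodozede]

Rule 1 Apocope: no change — [sotoketi]
Rule 2 Velar Fronting: [sotoketi] → [sotoseti]
Rule 3 Final Vowel Lowering: [sotoseti] → [sotosete]
Rule 4 Voicing Between Vowels: [sotosete] → [sodozede]
Rule 5 Final Devoicing: no change — [sodozede]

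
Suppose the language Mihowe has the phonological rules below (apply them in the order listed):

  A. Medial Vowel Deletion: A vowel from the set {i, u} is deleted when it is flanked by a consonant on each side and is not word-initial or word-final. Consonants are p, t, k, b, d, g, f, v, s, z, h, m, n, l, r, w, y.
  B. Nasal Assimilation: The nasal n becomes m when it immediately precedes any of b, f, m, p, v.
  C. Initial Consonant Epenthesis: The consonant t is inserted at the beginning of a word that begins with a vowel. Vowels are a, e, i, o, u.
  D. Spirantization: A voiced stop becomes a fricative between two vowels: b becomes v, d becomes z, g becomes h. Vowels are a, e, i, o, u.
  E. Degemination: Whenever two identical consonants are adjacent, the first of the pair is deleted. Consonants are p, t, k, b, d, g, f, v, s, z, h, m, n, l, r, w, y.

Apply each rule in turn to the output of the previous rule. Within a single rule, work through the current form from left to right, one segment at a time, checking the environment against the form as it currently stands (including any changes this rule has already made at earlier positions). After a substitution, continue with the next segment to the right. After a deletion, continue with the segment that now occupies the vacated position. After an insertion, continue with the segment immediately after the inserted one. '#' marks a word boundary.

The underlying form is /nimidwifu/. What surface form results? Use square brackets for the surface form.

[mdwfu]

A Medial Vowel Deletion: [nimidwifu] → [nmdwfu]
B Nasal Assimilation: [nmdwfu] → [mmdwfu]
C Initial Consonant Epenthesis: no change — [mmdwfu]
D Spirantization: no change — [mmdwfu]
E Degemination: [mmdwfu] → [mdwfu]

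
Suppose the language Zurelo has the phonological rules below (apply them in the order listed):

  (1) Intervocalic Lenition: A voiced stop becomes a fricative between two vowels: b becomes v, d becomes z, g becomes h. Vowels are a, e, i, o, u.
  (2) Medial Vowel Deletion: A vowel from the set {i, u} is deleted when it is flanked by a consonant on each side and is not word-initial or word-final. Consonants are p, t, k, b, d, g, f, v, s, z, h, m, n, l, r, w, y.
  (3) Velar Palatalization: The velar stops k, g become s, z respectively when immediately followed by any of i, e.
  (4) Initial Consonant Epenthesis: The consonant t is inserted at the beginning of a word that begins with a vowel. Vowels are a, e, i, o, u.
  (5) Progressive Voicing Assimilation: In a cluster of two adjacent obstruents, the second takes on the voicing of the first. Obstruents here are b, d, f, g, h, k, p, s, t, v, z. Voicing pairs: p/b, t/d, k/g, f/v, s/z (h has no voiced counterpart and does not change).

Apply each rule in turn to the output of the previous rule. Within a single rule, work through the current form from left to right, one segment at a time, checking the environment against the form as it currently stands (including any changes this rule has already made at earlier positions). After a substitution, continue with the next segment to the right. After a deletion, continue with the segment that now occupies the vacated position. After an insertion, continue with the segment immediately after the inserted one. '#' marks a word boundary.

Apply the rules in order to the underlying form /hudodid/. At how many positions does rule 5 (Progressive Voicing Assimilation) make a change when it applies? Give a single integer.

(1) Intervocalic Lenition: [hudodid] → [huzozid]
(2) Medial Vowel Deletion: [huzozid] → [hzozd]
(3) Velar Palatalization: no change — [hzozd]
(4) Initial Consonant Epenthesis: no change — [hzozd]
(5) Progressive Voicing Assimilation: [hzozd] → [hsozd]
Rule 5 changed 1 position(s).

1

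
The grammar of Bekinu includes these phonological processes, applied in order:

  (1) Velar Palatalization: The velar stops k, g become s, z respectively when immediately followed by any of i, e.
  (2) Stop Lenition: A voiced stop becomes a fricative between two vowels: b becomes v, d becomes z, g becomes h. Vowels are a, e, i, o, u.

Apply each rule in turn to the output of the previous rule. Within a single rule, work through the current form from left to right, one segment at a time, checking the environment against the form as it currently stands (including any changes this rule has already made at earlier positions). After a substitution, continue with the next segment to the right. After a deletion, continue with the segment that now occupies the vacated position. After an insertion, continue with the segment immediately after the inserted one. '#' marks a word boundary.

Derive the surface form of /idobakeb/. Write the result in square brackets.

(1) Velar Palatalization: [idobakeb] → [idobaseb]
(2) Stop Lenition: [idobaseb] → [izovaseb]

[izovaseb]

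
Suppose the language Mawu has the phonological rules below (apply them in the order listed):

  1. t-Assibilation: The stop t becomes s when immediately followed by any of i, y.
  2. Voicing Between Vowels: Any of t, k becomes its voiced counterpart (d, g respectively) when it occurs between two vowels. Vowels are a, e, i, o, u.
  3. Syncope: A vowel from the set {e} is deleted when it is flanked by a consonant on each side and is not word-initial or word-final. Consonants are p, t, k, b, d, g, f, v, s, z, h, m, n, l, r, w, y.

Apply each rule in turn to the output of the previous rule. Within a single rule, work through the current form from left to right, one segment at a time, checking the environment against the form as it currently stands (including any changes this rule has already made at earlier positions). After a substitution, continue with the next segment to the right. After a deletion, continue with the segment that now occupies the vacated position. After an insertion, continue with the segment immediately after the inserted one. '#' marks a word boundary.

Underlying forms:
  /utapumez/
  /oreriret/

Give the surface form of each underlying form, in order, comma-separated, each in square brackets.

/utapumez/:
  1 t-Assibilation: no change — [utapumez]
  2 Voicing Between Vowels: [utapumez] → [udapumez]
  3 Syncope: [udapumez] → [udapumz]
/oreriret/:
  1 t-Assibilation: no change — [oreriret]
  2 Voicing Between Vowels: no change — [oreriret]
  3 Syncope: [oreriret] → [orrirt]

[udapumz], [orrirt]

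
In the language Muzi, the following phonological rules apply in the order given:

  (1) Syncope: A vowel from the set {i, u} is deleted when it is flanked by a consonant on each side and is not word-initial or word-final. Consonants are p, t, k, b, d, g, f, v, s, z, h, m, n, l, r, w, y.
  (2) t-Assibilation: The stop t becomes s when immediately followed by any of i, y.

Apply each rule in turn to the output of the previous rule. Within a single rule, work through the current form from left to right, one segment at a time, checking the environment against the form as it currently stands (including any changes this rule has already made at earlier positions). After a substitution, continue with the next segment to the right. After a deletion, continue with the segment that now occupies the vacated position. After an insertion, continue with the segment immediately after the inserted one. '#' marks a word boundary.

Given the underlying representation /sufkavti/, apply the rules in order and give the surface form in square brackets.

[sfkavsi]

(1) Syncope: [sufkavti] → [sfkavti]
(2) t-Assibilation: [sfkavti] → [sfkavsi]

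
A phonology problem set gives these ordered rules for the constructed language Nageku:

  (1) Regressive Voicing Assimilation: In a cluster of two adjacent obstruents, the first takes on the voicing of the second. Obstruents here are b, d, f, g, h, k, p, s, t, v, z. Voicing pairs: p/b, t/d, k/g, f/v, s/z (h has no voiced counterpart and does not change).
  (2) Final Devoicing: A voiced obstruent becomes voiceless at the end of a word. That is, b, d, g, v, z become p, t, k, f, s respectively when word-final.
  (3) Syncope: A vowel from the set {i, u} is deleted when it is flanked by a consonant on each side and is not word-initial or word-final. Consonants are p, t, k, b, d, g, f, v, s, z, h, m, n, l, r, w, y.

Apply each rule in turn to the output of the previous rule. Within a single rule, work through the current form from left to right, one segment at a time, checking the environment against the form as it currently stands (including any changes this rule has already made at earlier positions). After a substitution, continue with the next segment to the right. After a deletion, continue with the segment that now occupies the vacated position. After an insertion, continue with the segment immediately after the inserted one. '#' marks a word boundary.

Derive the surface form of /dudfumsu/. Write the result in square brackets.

(1) Regressive Voicing Assimilation: [dudfumsu] → [dutfumsu]
(2) Final Devoicing: no change — [dutfumsu]
(3) Syncope: [dutfumsu] → [dtfmsu]

[dtfmsu]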